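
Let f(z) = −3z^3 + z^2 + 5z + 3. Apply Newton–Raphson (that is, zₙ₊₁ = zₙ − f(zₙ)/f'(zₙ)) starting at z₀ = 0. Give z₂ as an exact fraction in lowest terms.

f'(z) = −9z^2 + 2z + 5.
f(0) = 3, f'(0) = 5, so z₁ = 0 − 3/5 = −3/5.
f(−3/5) = 126/125, f'(−3/5) = 14/25, so z₂ = (−3/5) − (126/125)/(14/25) = −12/5.

−12/5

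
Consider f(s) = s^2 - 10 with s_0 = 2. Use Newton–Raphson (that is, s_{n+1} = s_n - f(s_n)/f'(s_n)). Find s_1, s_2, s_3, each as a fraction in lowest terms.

s_1 = 7/2, s_2 = 89/28, s_3 = 15761/4984

f'(s) = 2s.
f(2) = -6, f'(2) = 4, so s_1 = 2 - (-6)/4 = 7/2.
f(7/2) = 9/4, f'(7/2) = 7, so s_2 = (7/2) - (9/4)/7 = 89/28.
f(89/28) = 81/784, f'(89/28) = 89/14, so s_3 = (89/28) - (81/784)/(89/14) = 15761/4984.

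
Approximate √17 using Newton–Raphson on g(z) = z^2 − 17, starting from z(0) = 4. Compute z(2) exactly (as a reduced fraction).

g'(z) = 2z.
g(4) = −1, g'(4) = 8, so z(1) = 4 − (−1)/8 = 33/8.
g(33/8) = 1/64, g'(33/8) = 33/4, so z(2) = (33/8) − (1/64)/(33/4) = 2177/528.

2177/528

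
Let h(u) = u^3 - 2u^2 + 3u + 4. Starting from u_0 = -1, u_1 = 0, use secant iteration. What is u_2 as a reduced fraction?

-2/3

h(-1) = -2, h(0) = 4. u_2 = 0 - 4·(0 - (-1))/(4 - (-2)) = -2/3.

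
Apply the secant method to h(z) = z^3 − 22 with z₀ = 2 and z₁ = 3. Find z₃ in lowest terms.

24946/8917

h(2) = −14, h(3) = 5. z₂ = 3 − 5·(3 − 2)/(5 − (−14)) = 52/19.
h(3) = 5, h(52/19) = −10290/6859. z₃ = (52/19) − (−10290/6859)·((52/19) − 3)/((−10290/6859) − 5) = 24946/8917.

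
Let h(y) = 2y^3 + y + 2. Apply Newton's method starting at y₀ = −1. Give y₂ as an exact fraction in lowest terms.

−310/371

h'(y) = 6y^2 + 1.
h(−1) = −1, h'(−1) = 7, so y₁ = (−1) − (−1)/7 = −6/7.
h(−6/7) = −40/343, h'(−6/7) = 265/49, so y₂ = (−6/7) − (−40/343)/(265/49) = −310/371.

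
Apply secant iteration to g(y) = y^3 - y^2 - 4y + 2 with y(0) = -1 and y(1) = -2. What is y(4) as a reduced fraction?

g(-1) = 4, g(-2) = -2. y(2) = (-2) - (-2)·((-2) - (-1))/((-2) - 4) = -5/3.
g(-2) = -2, g(-5/3) = 34/27. y(3) = (-5/3) - (34/27)·((-5/3) - (-2))/((34/27) - (-2)) = -79/44.
g(-5/3) = 34/27, g(-79/44) = 14501/85184. y(4) = (-79/44) - (14501/85184)·((-79/44) - (-5/3))/((14501/85184) - (34/27)) = -267503/147337.

-267503/147337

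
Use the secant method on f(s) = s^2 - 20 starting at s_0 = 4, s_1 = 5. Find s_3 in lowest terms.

f(4) = -4, f(5) = 5. s_2 = 5 - 5·(5 - 4)/(5 - (-4)) = 40/9.
f(5) = 5, f(40/9) = -20/81. s_3 = (40/9) - (-20/81)·((40/9) - 5)/((-20/81) - 5) = 76/17.

76/17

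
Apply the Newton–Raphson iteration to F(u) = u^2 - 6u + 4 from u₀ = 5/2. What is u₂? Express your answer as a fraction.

F'(u) = 2u - 6.
F(5/2) = -19/4, F'(5/2) = -1, so u₁ = (5/2) - (-19/4)/(-1) = -9/4.
F(-9/4) = 361/16, F'(-9/4) = -21/2, so u₂ = (-9/4) - (361/16)/(-21/2) = -17/168.

-17/168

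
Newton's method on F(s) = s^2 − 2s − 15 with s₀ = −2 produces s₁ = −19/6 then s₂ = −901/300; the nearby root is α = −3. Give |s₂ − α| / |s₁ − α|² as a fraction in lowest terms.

s₁ − α = −19/6 − (−3) = −19/6 + 3 = −1/6, so |s₁ − α| = 1/6.
s₂ − α = −901/300 − (−3) = −901/300 + 3 = −1/300, so |s₂ − α| = 1/300.
|s₁ − α|² = 1/36.
Ratio = (1/300) / (1/36) = 3/25.

3/25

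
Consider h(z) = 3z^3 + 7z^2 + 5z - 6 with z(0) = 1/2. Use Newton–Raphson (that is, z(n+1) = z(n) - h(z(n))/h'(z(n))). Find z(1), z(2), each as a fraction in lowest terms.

z(1) = 34/57, z(2) = 28702/48659

h'(z) = 9z^2 + 14z + 5.
h(1/2) = -11/8, h'(1/2) = 57/4, so z(1) = (1/2) - (-11/8)/(57/4) = 34/57.
h(34/57) = 6776/61731, h'(34/57) = 17927/1083, so z(2) = (34/57) - (6776/61731)/(17927/1083) = 28702/48659.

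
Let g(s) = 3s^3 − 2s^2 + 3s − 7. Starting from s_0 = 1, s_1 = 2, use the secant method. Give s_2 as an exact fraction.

7/6

g(1) = −3, g(2) = 15. s_2 = 2 − 15·(2 − 1)/(15 − (−3)) = 7/6.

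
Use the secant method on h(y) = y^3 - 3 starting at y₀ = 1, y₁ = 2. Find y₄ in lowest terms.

20671423/14273229

h(1) = -2, h(2) = 5. y₂ = 2 - 5·(2 - 1)/(5 - (-2)) = 9/7.
h(2) = 5, h(9/7) = -300/343. y₃ = (9/7) - (-300/343)·((9/7) - 2)/((-300/343) - 5) = 561/403.
h(9/7) = -300/343, h(561/403) = -19794000/65450827. y₄ = (561/403) - (-19794000/65450827)·((561/403) - (9/7))/((-19794000/65450827) - (-300/343)) = 20671423/14273229.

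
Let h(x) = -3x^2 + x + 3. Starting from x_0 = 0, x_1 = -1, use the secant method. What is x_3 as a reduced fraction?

-21/25

h(0) = 3, h(-1) = -1. x_2 = (-1) - (-1)·((-1) - 0)/((-1) - 3) = -3/4.
h(-1) = -1, h(-3/4) = 9/16. x_3 = (-3/4) - (9/16)·((-3/4) - (-1))/((9/16) - (-1)) = -21/25.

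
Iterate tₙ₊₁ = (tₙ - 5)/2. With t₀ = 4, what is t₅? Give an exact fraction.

-151/32

t₁ = (4 - 5)/2 = -1/2.
t₂ = ((-1/2) - 5)/2 = -11/4.
t₃ = ((-11/4) - 5)/2 = -31/8.
t₄ = ((-31/8) - 5)/2 = -71/16.
t₅ = ((-71/16) - 5)/2 = -151/32.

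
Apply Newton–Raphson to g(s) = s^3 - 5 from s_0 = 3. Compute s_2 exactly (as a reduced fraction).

g'(s) = 3s^2.
g(3) = 22, g'(3) = 27, so s_1 = 3 - 22/27 = 59/27.
g(59/27) = 106964/19683, g'(59/27) = 3481/243, so s_2 = (59/27) - (106964/19683)/(3481/243) = 509173/281961.

509173/281961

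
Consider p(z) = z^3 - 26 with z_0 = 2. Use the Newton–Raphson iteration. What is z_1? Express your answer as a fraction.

p'(z) = 3z^2.
p(2) = -18, p'(2) = 12, so z_1 = 2 - (-18)/12 = 7/2.

7/2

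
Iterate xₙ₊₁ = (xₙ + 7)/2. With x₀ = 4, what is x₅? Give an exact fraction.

221/32

x₁ = (4 + 7)/2 = 11/2.
x₂ = ((11/2) + 7)/2 = 25/4.
x₃ = ((25/4) + 7)/2 = 53/8.
x₄ = ((53/8) + 7)/2 = 109/16.
x₅ = ((109/16) + 7)/2 = 221/32.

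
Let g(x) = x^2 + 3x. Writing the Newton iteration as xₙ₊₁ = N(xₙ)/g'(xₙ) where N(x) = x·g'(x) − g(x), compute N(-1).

g'(x) = 2x + 3.
N(x) = x·g'(x) − g(x) = x·(2x + 3) − (x^2 + 3x) = x^2.
N(-1) = 1.

1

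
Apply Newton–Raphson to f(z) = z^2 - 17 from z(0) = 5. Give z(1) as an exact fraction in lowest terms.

21/5

f'(z) = 2z.
f(5) = 8, f'(5) = 10, so z(1) = 5 - 8/10 = 21/5.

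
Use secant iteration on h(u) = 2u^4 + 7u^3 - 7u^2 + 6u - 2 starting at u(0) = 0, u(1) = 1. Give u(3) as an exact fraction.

33/97

h(0) = -2, h(1) = 6. u(2) = 1 - 6·(1 - 0)/(6 - (-2)) = 1/4.
h(1) = 6, h(1/4) = -105/128. u(3) = (1/4) - (-105/128)·((1/4) - 1)/((-105/128) - 6) = 33/97.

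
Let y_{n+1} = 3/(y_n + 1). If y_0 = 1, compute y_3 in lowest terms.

y_1 = 3/(1 + 1) = 3/2.
y_2 = 3/(3/2 + 1) = 6/5.
y_3 = 3/(6/5 + 1) = 15/11.

15/11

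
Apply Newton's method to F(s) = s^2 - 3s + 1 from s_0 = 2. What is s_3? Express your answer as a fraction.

F'(s) = 2s - 3.
F(2) = -1, F'(2) = 1, so s_1 = 2 - (-1)/1 = 3.
F(3) = 1, F'(3) = 3, so s_2 = 3 - 1/3 = 8/3.
F(8/3) = 1/9, F'(8/3) = 7/3, so s_3 = (8/3) - (1/9)/(7/3) = 55/21.

55/21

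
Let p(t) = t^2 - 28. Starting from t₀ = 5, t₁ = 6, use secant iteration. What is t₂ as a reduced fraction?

p(5) = -3, p(6) = 8. t₂ = 6 - 8·(6 - 5)/(8 - (-3)) = 58/11.

58/11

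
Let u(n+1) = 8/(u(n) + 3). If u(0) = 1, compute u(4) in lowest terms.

184/109

u(1) = 8/(1 + 3) = 2.
u(2) = 8/(2 + 3) = 8/5.
u(3) = 8/(8/5 + 3) = 40/23.
u(4) = 8/(40/23 + 3) = 184/109.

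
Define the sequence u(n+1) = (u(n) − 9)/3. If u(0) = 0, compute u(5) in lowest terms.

u(1) = (0 − 9)/3 = −3.
u(2) = ((−3) − 9)/3 = −4.
u(3) = ((−4) − 9)/3 = −13/3.
u(4) = ((−13/3) − 9)/3 = −40/9.
u(5) = ((−40/9) − 9)/3 = −121/27.

−121/27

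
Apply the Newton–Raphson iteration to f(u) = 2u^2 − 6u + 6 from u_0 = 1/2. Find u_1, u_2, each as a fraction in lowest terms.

f'(u) = 4u − 6.
f(1/2) = 7/2, f'(1/2) = −4, so u_1 = (1/2) − (7/2)/(−4) = 11/8.
f(11/8) = 49/32, f'(11/8) = −1/2, so u_2 = (11/8) − (49/32)/(−1/2) = 71/16.

u_1 = 11/8, u_2 = 71/16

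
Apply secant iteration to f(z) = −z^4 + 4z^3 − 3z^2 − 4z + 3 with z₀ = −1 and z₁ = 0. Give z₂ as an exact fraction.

f(−1) = −1, f(0) = 3. z₂ = 0 − 3·(0 − (−1))/(3 − (−1)) = −3/4.

−3/4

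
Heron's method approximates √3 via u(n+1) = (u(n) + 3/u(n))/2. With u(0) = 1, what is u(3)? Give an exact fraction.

u(1) = (1 + 3/1)/2 = 2.
u(2) = (2 + 3/2)/2 = 7/4.
u(3) = (7/4 + 3/(7/4))/2 = 97/56.

97/56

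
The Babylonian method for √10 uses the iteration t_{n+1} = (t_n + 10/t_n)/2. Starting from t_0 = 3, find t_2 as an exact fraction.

t_1 = (3 + 10/3)/2 = 19/6.
t_2 = (19/6 + 10/(19/6))/2 = 721/228.

721/228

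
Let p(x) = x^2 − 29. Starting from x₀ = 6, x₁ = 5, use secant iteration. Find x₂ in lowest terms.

p(6) = 7, p(5) = −4. x₂ = 5 − (−4)·(5 − 6)/((−4) − 7) = 59/11.

59/11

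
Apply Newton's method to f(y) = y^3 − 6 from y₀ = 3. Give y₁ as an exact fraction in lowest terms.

20/9

f'(y) = 3y^2.
f(3) = 21, f'(3) = 27, so y₁ = 3 − 21/27 = 20/9.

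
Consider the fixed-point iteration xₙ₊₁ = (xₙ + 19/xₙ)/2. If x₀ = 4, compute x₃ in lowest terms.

x₁ = (4 + 19/4)/2 = 35/8.
x₂ = (35/8 + 19/(35/8))/2 = 2441/560.
x₃ = (2441/560 + 19/(2441/560))/2 = 11916881/2733920.

11916881/2733920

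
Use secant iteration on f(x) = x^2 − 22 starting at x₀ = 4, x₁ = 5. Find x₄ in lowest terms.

1909/407

f(4) = −6, f(5) = 3. x₂ = 5 − 3·(5 − 4)/(3 − (−6)) = 14/3.
f(5) = 3, f(14/3) = −2/9. x₃ = (14/3) − (−2/9)·((14/3) − 5)/((−2/9) − 3) = 136/29.
f(14/3) = −2/9, f(136/29) = −6/841. x₄ = (136/29) − (−6/841)·((136/29) − (14/3))/((−6/841) − (−2/9)) = 1909/407.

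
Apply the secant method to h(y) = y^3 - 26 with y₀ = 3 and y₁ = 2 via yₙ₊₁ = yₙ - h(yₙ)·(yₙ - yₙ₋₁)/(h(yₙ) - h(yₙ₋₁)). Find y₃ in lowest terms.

3319/1118

h(3) = 1, h(2) = -18. y₂ = 2 - (-18)·(2 - 3)/((-18) - 1) = 56/19.
h(2) = -18, h(56/19) = -2718/6859. y₃ = (56/19) - (-2718/6859)·((56/19) - 2)/((-2718/6859) - (-18)) = 3319/1118.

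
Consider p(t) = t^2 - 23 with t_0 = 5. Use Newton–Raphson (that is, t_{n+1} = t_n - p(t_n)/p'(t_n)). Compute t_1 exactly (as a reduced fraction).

24/5

p'(t) = 2t.
p(5) = 2, p'(5) = 10, so t_1 = 5 - 2/10 = 24/5.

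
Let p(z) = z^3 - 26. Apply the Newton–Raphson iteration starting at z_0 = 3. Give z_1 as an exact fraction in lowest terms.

p'(z) = 3z^2.
p(3) = 1, p'(3) = 27, so z_1 = 3 - 1/27 = 80/27.

80/27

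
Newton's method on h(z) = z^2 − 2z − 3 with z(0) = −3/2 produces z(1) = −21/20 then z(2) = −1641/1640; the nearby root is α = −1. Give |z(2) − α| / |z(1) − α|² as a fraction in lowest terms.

z(1) − α = −21/20 − (−1) = −21/20 + 1 = −1/20, so |z(1) − α| = 1/20.
z(2) − α = −1641/1640 − (−1) = −1641/1640 + 1 = −1/1640, so |z(2) − α| = 1/1640.
|z(1) − α|² = 1/400.
Ratio = (1/1640) / (1/400) = 10/41.

10/41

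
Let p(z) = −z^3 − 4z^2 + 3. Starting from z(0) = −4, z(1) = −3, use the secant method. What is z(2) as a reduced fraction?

p(−4) = 3, p(−3) = −6. z(2) = (−3) − (−6)·((−3) − (−4))/((−6) − 3) = −11/3.

−11/3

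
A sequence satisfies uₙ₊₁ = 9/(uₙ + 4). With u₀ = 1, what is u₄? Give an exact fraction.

u₁ = 9/(1 + 4) = 9/5.
u₂ = 9/(9/5 + 4) = 45/29.
u₃ = 9/(45/29 + 4) = 261/161.
u₄ = 9/(261/161 + 4) = 1449/905.

1449/905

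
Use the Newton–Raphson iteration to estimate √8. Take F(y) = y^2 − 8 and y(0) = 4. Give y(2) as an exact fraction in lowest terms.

17/6

F'(y) = 2y.
F(4) = 8, F'(4) = 8, so y(1) = 4 − 8/8 = 3.
F(3) = 1, F'(3) = 6, so y(2) = 3 − 1/6 = 17/6.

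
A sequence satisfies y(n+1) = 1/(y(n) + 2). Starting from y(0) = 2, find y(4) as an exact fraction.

y(1) = 1/(2 + 2) = 1/4.
y(2) = 1/(1/4 + 2) = 4/9.
y(3) = 1/(4/9 + 2) = 9/22.
y(4) = 1/(9/22 + 2) = 22/53.

22/53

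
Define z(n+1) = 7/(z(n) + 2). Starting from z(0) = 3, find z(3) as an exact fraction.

z(1) = 7/(3 + 2) = 7/5.
z(2) = 7/(7/5 + 2) = 35/17.
z(3) = 7/(35/17 + 2) = 119/69.

119/69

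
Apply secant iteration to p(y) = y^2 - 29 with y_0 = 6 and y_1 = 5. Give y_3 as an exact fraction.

p(6) = 7, p(5) = -4. y_2 = 5 - (-4)·(5 - 6)/((-4) - 7) = 59/11.
p(5) = -4, p(59/11) = -28/121. y_3 = (59/11) - (-28/121)·((59/11) - 5)/((-28/121) - (-4)) = 307/57.

307/57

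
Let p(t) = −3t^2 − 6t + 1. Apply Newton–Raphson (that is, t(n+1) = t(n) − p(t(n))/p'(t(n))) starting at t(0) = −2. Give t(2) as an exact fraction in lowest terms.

p'(t) = −6t − 6.
p(−2) = 1, p'(−2) = 6, so t(1) = (−2) − 1/6 = −13/6.
p(−13/6) = −1/12, p'(−13/6) = 7, so t(2) = (−13/6) − (−1/12)/7 = −181/84.

−181/84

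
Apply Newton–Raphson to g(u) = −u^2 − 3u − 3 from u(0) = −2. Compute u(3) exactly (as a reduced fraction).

g'(u) = −2u − 3.
g(−2) = −1, g'(−2) = 1, so u(1) = (−2) − (−1)/1 = −1.
g(−1) = −1, g'(−1) = −1, so u(2) = (−1) − (−1)/(−1) = −2.
g(−2) = −1, g'(−2) = 1, so u(3) = (−2) − (−1)/1 = −1.

−1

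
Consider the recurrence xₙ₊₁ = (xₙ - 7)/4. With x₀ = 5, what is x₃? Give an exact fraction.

-71/32

x₁ = (5 - 7)/4 = -1/2.
x₂ = ((-1/2) - 7)/4 = -15/8.
x₃ = ((-15/8) - 7)/4 = -71/32.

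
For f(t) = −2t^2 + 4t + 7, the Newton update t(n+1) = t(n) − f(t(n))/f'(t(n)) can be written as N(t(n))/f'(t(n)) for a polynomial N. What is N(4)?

f'(t) = −4t + 4.
N(t) = t·f'(t) − f(t) = t·(−4t + 4) − (−2t^2 + 4t + 7) = −2t^2 − 7.
N(4) = −39.

−39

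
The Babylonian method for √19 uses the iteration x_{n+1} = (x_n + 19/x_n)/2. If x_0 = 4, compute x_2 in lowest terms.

2441/560

x_1 = (4 + 19/4)/2 = 35/8.
x_2 = (35/8 + 19/(35/8))/2 = 2441/560.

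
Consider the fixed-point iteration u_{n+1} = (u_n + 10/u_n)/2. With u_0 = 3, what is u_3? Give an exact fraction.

u_1 = (3 + 10/3)/2 = 19/6.
u_2 = (19/6 + 10/(19/6))/2 = 721/228.
u_3 = (721/228 + 10/(721/228))/2 = 1039681/328776.

1039681/328776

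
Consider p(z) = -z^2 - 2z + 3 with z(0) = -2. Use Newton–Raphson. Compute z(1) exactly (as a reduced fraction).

p'(z) = -2z - 2.
p(-2) = 3, p'(-2) = 2, so z(1) = (-2) - 3/2 = -7/2.

-7/2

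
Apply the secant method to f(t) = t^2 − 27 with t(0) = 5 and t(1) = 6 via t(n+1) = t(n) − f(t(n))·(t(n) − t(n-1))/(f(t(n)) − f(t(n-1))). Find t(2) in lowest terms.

57/11

f(5) = −2, f(6) = 9. t(2) = 6 − 9·(6 − 5)/(9 − (−2)) = 57/11.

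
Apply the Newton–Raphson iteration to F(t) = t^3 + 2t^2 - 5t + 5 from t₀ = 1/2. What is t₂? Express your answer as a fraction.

F'(t) = 3t^2 + 4t - 5.
F(1/2) = 25/8, F'(1/2) = -9/4, so t₁ = (1/2) - (25/8)/(-9/4) = 17/9.
F(17/9) = 6875/729, F'(17/9) = 358/27, so t₂ = (17/9) - (6875/729)/(358/27) = 11383/9666.

11383/9666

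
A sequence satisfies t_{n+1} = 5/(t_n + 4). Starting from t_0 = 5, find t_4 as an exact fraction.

1045/1041

t_1 = 5/(5 + 4) = 5/9.
t_2 = 5/(5/9 + 4) = 45/41.
t_3 = 5/(45/41 + 4) = 205/209.
t_4 = 5/(205/209 + 4) = 1045/1041.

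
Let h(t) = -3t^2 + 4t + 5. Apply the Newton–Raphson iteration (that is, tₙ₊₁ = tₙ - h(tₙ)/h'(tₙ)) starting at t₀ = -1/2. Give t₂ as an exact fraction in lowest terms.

h'(t) = -6t + 4.
h(-1/2) = 9/4, h'(-1/2) = 7, so t₁ = (-1/2) - (9/4)/7 = -23/28.
h(-23/28) = -243/784, h'(-23/28) = 125/14, so t₂ = (-23/28) - (-243/784)/(125/14) = -5507/7000.

-5507/7000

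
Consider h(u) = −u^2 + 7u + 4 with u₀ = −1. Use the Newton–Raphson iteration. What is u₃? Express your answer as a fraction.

h'(u) = −2u + 7.
h(−1) = −4, h'(−1) = 9, so u₁ = (−1) − (−4)/9 = −5/9.
h(−5/9) = −16/81, h'(−5/9) = 73/9, so u₂ = (−5/9) − (−16/81)/(73/9) = −349/657.
h(−349/657) = −256/431649, h'(−349/657) = 5297/657, so u₃ = (−349/657) − (−256/431649)/(5297/657) = −1848397/3480129.

−1848397/3480129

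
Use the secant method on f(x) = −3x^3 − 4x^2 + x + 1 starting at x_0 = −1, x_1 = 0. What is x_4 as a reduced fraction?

−136/299

f(−1) = −1, f(0) = 1. x_2 = 0 − 1·(0 − (−1))/(1 − (−1)) = −1/2.
f(0) = 1, f(−1/2) = −1/8. x_3 = (−1/2) − (−1/8)·((−1/2) − 0)/((−1/8) − 1) = −4/9.
f(−1/2) = −1/8, f(−4/9) = 7/243. x_4 = (−4/9) − (7/243)·((−4/9) − (−1/2))/((7/243) − (−1/8)) = −136/299.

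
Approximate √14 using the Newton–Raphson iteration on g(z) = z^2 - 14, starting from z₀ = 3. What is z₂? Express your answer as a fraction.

1033/276

g'(z) = 2z.
g(3) = -5, g'(3) = 6, so z₁ = 3 - (-5)/6 = 23/6.
g(23/6) = 25/36, g'(23/6) = 23/3, so z₂ = (23/6) - (25/36)/(23/3) = 1033/276.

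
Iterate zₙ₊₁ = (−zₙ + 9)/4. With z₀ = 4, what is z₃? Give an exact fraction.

113/64

z₁ = (−4 + 9)/4 = 5/4.
z₂ = (−(5/4) + 9)/4 = 31/16.
z₃ = (−(31/16) + 9)/4 = 113/64.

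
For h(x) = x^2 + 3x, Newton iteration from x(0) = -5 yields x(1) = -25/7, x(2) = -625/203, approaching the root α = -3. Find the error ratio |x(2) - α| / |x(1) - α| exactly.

4/29

x(1) - α = -25/7 - (-3) = -25/7 + 3 = -4/7, so |x(1) - α| = 4/7.
x(2) - α = -625/203 - (-3) = -625/203 + 3 = -16/203, so |x(2) - α| = 16/203.
Ratio = (16/203) / (4/7) = 4/29.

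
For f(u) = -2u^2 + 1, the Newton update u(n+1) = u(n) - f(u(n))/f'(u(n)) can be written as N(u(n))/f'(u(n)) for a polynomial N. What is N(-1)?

-3

f'(u) = -4u.
N(u) = u·f'(u) - f(u) = u·(-4u) - (-2u^2 + 1) = -2u^2 - 1.
N(-1) = -3.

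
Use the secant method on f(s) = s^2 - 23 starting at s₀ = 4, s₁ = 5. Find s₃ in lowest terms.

211/44

f(4) = -7, f(5) = 2. s₂ = 5 - 2·(5 - 4)/(2 - (-7)) = 43/9.
f(5) = 2, f(43/9) = -14/81. s₃ = (43/9) - (-14/81)·((43/9) - 5)/((-14/81) - 2) = 211/44.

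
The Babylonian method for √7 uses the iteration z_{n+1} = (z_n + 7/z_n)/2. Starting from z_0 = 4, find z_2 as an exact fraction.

z_1 = (4 + 7/4)/2 = 23/8.
z_2 = (23/8 + 7/(23/8))/2 = 977/368.

977/368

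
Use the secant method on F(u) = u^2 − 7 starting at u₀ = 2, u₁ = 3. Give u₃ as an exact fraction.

37/14

F(2) = −3, F(3) = 2. u₂ = 3 − 2·(3 − 2)/(2 − (−3)) = 13/5.
F(3) = 2, F(13/5) = −6/25. u₃ = (13/5) − (−6/25)·((13/5) − 3)/((−6/25) − 2) = 37/14.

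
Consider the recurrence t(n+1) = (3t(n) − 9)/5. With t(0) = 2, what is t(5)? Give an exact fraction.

−12483/3125

t(1) = (3·2 − 9)/5 = −3/5.
t(2) = (3·(−3/5) − 9)/5 = −54/25.
t(3) = (3·(−54/25) − 9)/5 = −387/125.
t(4) = (3·(−387/125) − 9)/5 = −2286/625.
t(5) = (3·(−2286/625) − 9)/5 = −12483/3125.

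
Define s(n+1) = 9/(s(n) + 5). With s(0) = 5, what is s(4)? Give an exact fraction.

3465/2456

s(1) = 9/(5 + 5) = 9/10.
s(2) = 9/(9/10 + 5) = 90/59.
s(3) = 9/(90/59 + 5) = 531/385.
s(4) = 9/(531/385 + 5) = 3465/2456.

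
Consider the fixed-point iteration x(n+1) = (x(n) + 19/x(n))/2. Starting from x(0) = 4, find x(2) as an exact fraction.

2441/560

x(1) = (4 + 19/4)/2 = 35/8.
x(2) = (35/8 + 19/(35/8))/2 = 2441/560.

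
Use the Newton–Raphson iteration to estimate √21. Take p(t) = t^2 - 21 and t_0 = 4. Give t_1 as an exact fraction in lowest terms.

37/8

p'(t) = 2t.
p(4) = -5, p'(4) = 8, so t_1 = 4 - (-5)/8 = 37/8.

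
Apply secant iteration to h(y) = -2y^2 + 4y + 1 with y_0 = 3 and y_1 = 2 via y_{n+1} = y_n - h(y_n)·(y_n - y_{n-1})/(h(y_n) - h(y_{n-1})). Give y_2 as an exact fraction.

h(3) = -5, h(2) = 1. y_2 = 2 - 1·(2 - 3)/(1 - (-5)) = 13/6.

13/6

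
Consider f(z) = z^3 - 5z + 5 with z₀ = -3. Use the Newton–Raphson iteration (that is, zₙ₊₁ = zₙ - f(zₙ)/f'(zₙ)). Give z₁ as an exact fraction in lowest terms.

-59/22

f'(z) = 3z^2 - 5.
f(-3) = -7, f'(-3) = 22, so z₁ = (-3) - (-7)/22 = -59/22.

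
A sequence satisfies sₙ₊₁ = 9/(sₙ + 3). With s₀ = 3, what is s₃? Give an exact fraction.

s₁ = 9/(3 + 3) = 3/2.
s₂ = 9/(3/2 + 3) = 2.
s₃ = 9/(2 + 3) = 9/5.

9/5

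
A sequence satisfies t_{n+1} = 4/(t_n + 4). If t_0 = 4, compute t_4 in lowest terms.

t_1 = 4/(4 + 4) = 1/2.
t_2 = 4/(1/2 + 4) = 8/9.
t_3 = 4/(8/9 + 4) = 9/11.
t_4 = 4/(9/11 + 4) = 44/53.

44/53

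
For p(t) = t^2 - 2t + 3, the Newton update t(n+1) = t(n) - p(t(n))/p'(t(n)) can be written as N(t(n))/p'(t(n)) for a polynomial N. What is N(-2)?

1

p'(t) = 2t - 2.
N(t) = t·p'(t) - p(t) = t·(2t - 2) - (t^2 - 2t + 3) = t^2 - 3.
N(-2) = 1.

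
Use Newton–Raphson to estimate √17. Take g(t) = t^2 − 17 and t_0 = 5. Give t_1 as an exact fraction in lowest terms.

21/5

g'(t) = 2t.
g(5) = 8, g'(5) = 10, so t_1 = 5 − 8/10 = 21/5.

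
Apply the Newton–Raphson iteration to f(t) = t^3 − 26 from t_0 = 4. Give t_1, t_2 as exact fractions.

t_1 = 77/24, t_2 = 636245/213444

f'(t) = 3t^2.
f(4) = 38, f'(4) = 48, so t_1 = 4 − 38/48 = 77/24.
f(77/24) = 97109/13824, f'(77/24) = 5929/192, so t_2 = (77/24) − (97109/13824)/(5929/192) = 636245/213444.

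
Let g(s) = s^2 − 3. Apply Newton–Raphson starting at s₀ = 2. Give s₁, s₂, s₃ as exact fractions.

s₁ = 7/4, s₂ = 97/56, s₃ = 18817/10864

g'(s) = 2s.
g(2) = 1, g'(2) = 4, so s₁ = 2 − 1/4 = 7/4.
g(7/4) = 1/16, g'(7/4) = 7/2, so s₂ = (7/4) − (1/16)/(7/2) = 97/56.
g(97/56) = 1/3136, g'(97/56) = 97/28, so s₃ = (97/56) − (1/3136)/(97/28) = 18817/10864.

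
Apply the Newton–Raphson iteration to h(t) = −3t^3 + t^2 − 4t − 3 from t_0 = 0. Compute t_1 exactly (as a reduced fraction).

−3/4

h'(t) = −9t^2 + 2t − 4.
h(0) = −3, h'(0) = −4, so t_1 = 0 − (−3)/(−4) = −3/4.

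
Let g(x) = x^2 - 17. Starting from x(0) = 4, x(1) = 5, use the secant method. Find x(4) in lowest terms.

6263/1519

g(4) = -1, g(5) = 8. x(2) = 5 - 8·(5 - 4)/(8 - (-1)) = 37/9.
g(5) = 8, g(37/9) = -8/81. x(3) = (37/9) - (-8/81)·((37/9) - 5)/((-8/81) - 8) = 169/41.
g(37/9) = -8/81, g(169/41) = -16/1681. x(4) = (169/41) - (-16/1681)·((169/41) - (37/9))/((-16/1681) - (-8/81)) = 6263/1519.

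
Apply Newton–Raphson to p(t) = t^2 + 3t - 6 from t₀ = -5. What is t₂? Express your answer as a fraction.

p'(t) = 2t + 3.
p(-5) = 4, p'(-5) = -7, so t₁ = (-5) - 4/(-7) = -31/7.
p(-31/7) = 16/49, p'(-31/7) = -41/7, so t₂ = (-31/7) - (16/49)/(-41/7) = -1255/287.

-1255/287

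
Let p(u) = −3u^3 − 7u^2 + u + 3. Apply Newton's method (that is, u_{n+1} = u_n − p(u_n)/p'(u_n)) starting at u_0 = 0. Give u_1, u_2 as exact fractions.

u_1 = −3, u_2 = −48/19

p'(u) = −9u^2 − 14u + 1.
p(0) = 3, p'(0) = 1, so u_1 = 0 − 3/1 = −3.
p(−3) = 18, p'(−3) = −38, so u_2 = (−3) − 18/(−38) = −48/19.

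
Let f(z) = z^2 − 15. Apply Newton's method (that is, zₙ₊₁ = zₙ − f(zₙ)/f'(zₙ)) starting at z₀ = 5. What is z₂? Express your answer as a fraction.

f'(z) = 2z.
f(5) = 10, f'(5) = 10, so z₁ = 5 − 10/10 = 4.
f(4) = 1, f'(4) = 8, so z₂ = 4 − 1/8 = 31/8.

31/8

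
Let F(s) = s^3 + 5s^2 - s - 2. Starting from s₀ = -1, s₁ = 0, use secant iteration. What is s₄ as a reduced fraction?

-390350/703661

F(-1) = 3, F(0) = -2. s₂ = 0 - (-2)·(0 - (-1))/((-2) - 3) = -2/5.
F(0) = -2, F(-2/5) = -108/125. s₃ = (-2/5) - (-108/125)·((-2/5) - 0)/((-108/125) - (-2)) = -50/71.
F(-2/5) = -108/125, F(-50/71) = 298728/357911. s₄ = (-50/71) - (298728/357911)·((-50/71) - (-2/5))/((298728/357911) - (-108/125)) = -390350/703661.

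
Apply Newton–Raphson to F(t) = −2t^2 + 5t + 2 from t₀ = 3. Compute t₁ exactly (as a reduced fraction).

F'(t) = −4t + 5.
F(3) = −1, F'(3) = −7, so t₁ = 3 − (−1)/(−7) = 20/7.

20/7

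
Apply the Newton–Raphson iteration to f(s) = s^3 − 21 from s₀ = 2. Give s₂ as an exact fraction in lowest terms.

68797/24642

f'(s) = 3s^2.
f(2) = −13, f'(2) = 12, so s₁ = 2 − (−13)/12 = 37/12.
f(37/12) = 14365/1728, f'(37/12) = 1369/48, so s₂ = (37/12) − (14365/1728)/(1369/48) = 68797/24642.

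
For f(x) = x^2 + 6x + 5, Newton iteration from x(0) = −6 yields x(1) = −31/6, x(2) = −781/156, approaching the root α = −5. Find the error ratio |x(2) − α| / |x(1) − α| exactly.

x(1) − α = −31/6 − (−5) = −31/6 + 5 = −1/6, so |x(1) − α| = 1/6.
x(2) − α = −781/156 − (−5) = −781/156 + 5 = −1/156, so |x(2) − α| = 1/156.
Ratio = (1/156) / (1/6) = 1/26.

1/26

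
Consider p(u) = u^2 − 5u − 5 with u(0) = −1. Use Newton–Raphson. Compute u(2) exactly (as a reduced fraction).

p'(u) = 2u − 5.
p(−1) = 1, p'(−1) = −7, so u(1) = (−1) − 1/(−7) = −6/7.
p(−6/7) = 1/49, p'(−6/7) = −47/7, so u(2) = (−6/7) − (1/49)/(−47/7) = −281/329.

−281/329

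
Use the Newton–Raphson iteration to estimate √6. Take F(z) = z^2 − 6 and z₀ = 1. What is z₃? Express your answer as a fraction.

10033/4088

F'(z) = 2z.
F(1) = −5, F'(1) = 2, so z₁ = 1 − (−5)/2 = 7/2.
F(7/2) = 25/4, F'(7/2) = 7, so z₂ = (7/2) − (25/4)/7 = 73/28.
F(73/28) = 625/784, F'(73/28) = 73/14, so z₃ = (73/28) − (625/784)/(73/14) = 10033/4088.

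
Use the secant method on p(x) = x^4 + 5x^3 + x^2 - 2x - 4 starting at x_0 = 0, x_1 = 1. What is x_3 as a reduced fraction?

p(0) = -4, p(1) = 1. x_2 = 1 - 1·(1 - 0)/(1 - (-4)) = 4/5.
p(1) = 1, p(4/5) = -1244/625. x_3 = (4/5) - (-1244/625)·((4/5) - 1)/((-1244/625) - 1) = 1744/1869.

1744/1869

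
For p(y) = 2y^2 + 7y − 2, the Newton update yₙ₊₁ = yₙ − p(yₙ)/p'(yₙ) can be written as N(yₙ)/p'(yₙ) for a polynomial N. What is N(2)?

10

p'(y) = 4y + 7.
N(y) = y·p'(y) − p(y) = y·(4y + 7) − (2y^2 + 7y − 2) = 2y^2 + 2.
N(2) = 10.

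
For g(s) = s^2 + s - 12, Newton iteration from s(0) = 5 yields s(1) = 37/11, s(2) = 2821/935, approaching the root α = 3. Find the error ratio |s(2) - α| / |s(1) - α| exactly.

4/85

s(1) - α = 37/11 - 3 = 4/11, so |s(1) - α| = 4/11.
s(2) - α = 2821/935 - 3 = 16/935, so |s(2) - α| = 16/935.
Ratio = (16/935) / (4/11) = 4/85.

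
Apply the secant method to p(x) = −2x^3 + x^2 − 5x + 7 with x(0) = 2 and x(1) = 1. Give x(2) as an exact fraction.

17/16

p(2) = −15, p(1) = 1. x(2) = 1 − 1·(1 − 2)/(1 − (−15)) = 17/16.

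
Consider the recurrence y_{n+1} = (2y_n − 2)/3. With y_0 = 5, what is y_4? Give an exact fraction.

y_1 = (2·5 − 2)/3 = 8/3.
y_2 = (2·(8/3) − 2)/3 = 10/9.
y_3 = (2·(10/9) − 2)/3 = 2/27.
y_4 = (2·(2/27) − 2)/3 = −50/81.

−50/81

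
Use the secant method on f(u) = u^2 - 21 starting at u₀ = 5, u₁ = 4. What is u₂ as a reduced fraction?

41/9

f(5) = 4, f(4) = -5. u₂ = 4 - (-5)·(4 - 5)/((-5) - 4) = 41/9.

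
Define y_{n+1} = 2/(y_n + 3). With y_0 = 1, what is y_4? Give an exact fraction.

y_1 = 2/(1 + 3) = 1/2.
y_2 = 2/(1/2 + 3) = 4/7.
y_3 = 2/(4/7 + 3) = 14/25.
y_4 = 2/(14/25 + 3) = 50/89.

50/89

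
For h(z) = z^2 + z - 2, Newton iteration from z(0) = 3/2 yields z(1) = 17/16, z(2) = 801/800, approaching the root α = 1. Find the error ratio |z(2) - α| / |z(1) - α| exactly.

1/50

z(1) - α = 17/16 - 1 = 1/16, so |z(1) - α| = 1/16.
z(2) - α = 801/800 - 1 = 1/800, so |z(2) - α| = 1/800.
Ratio = (1/800) / (1/16) = 1/50.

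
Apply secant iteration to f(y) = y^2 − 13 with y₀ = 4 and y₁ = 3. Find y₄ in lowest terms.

f(4) = 3, f(3) = −4. y₂ = 3 − (−4)·(3 − 4)/((−4) − 3) = 25/7.
f(3) = −4, f(25/7) = −12/49. y₃ = (25/7) − (−12/49)·((25/7) − 3)/((−12/49) − (−4)) = 83/23.
f(25/7) = −12/49, f(83/23) = 12/529. y₄ = (83/23) − (12/529)·((83/23) − (25/7))/((12/529) − (−12/49)) = 1042/289.

1042/289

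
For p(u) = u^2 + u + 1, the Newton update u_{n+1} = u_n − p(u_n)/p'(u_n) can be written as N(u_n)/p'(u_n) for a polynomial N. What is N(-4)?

p'(u) = 2u + 1.
N(u) = u·p'(u) − p(u) = u·(2u + 1) − (u^2 + u + 1) = u^2 − 1.
N(-4) = 15.

15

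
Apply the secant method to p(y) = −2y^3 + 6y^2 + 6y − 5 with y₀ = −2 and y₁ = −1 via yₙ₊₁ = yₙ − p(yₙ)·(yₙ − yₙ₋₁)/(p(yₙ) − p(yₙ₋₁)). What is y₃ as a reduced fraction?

p(−2) = 23, p(−1) = −3. y₂ = (−1) − (−3)·((−1) − (−2))/((−3) − 23) = −29/26.
p(−1) = −3, p(−29/26) = −12765/8788. y₃ = (−29/26) − (−12765/8788)·((−29/26) − (−1))/((−12765/8788) − (−3)) = −1849/1511.

−1849/1511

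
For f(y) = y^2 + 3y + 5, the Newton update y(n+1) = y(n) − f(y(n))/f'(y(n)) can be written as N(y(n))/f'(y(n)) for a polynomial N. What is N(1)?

f'(y) = 2y + 3.
N(y) = y·f'(y) − f(y) = y·(2y + 3) − (y^2 + 3y + 5) = y^2 − 5.
N(1) = −4.

−4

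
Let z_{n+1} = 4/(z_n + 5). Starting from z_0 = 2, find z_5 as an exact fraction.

z_1 = 4/(2 + 5) = 4/7.
z_2 = 4/(4/7 + 5) = 28/39.
z_3 = 4/(28/39 + 5) = 156/223.
z_4 = 4/(156/223 + 5) = 892/1271.
z_5 = 4/(892/1271 + 5) = 5084/7247.

5084/7247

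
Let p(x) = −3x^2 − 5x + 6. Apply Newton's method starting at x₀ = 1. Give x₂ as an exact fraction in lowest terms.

969/1199

p'(x) = −6x − 5.
p(1) = −2, p'(1) = −11, so x₁ = 1 − (−2)/(−11) = 9/11.
p(9/11) = −12/121, p'(9/11) = −109/11, so x₂ = (9/11) − (−12/121)/(−109/11) = 969/1199.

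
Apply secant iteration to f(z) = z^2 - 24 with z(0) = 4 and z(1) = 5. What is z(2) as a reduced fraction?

44/9

f(4) = -8, f(5) = 1. z(2) = 5 - 1·(5 - 4)/(1 - (-8)) = 44/9.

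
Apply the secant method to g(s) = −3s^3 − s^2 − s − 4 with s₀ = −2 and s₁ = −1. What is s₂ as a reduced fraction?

g(−2) = 18, g(−1) = −1. s₂ = (−1) − (−1)·((−1) − (−2))/((−1) − 18) = −20/19.

−20/19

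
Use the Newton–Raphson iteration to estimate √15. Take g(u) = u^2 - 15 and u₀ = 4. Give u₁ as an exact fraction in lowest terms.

g'(u) = 2u.
g(4) = 1, g'(4) = 8, so u₁ = 4 - 1/8 = 31/8.

31/8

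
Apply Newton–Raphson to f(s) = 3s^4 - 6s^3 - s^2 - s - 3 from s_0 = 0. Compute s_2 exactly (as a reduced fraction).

f'(s) = 12s^3 - 18s^2 - 2s - 1.
f(0) = -3, f'(0) = -1, so s_1 = 0 - (-3)/(-1) = -3.
f(-3) = 396, f'(-3) = -481, so s_2 = (-3) - 396/(-481) = -1047/481.

-1047/481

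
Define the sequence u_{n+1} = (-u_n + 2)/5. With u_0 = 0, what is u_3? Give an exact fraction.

u_1 = (-0 + 2)/5 = 2/5.
u_2 = (-(2/5) + 2)/5 = 8/25.
u_3 = (-(8/25) + 2)/5 = 42/125.

42/125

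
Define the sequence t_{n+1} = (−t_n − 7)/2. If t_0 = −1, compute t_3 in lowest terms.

t_1 = (−(−1) − 7)/2 = −3.
t_2 = (−(−3) − 7)/2 = −2.
t_3 = (−(−2) − 7)/2 = −5/2.

−5/2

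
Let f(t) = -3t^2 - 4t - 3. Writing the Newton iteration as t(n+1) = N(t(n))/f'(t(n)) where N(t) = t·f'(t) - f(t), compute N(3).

-24

f'(t) = -6t - 4.
N(t) = t·f'(t) - f(t) = t·(-6t - 4) - (-3t^2 - 4t - 3) = -3t^2 + 3.
N(3) = -24.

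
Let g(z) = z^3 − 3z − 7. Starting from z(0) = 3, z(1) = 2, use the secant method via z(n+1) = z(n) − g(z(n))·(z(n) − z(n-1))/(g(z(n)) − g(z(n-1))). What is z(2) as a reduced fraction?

g(3) = 11, g(2) = −5. z(2) = 2 − (−5)·(2 − 3)/((−5) − 11) = 37/16.

37/16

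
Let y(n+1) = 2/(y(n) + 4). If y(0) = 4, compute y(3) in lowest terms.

y(1) = 2/(4 + 4) = 1/4.
y(2) = 2/(1/4 + 4) = 8/17.
y(3) = 2/(8/17 + 4) = 17/38.

17/38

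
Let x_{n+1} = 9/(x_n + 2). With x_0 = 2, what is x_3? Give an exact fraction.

x_1 = 9/(2 + 2) = 9/4.
x_2 = 9/(9/4 + 2) = 36/17.
x_3 = 9/(36/17 + 2) = 153/70.

153/70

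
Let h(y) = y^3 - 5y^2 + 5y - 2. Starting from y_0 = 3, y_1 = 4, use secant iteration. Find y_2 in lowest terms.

h(3) = -5, h(4) = 2. y_2 = 4 - 2·(4 - 3)/(2 - (-5)) = 26/7.

26/7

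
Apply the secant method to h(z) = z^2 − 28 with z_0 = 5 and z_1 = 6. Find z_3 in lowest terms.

164/31

h(5) = −3, h(6) = 8. z_2 = 6 − 8·(6 − 5)/(8 − (−3)) = 58/11.
h(6) = 8, h(58/11) = −24/121. z_3 = (58/11) − (−24/121)·((58/11) − 6)/((−24/121) − 8) = 164/31.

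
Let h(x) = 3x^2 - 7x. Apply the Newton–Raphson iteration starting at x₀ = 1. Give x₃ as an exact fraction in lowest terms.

h'(x) = 6x - 7.
h(1) = -4, h'(1) = -1, so x₁ = 1 - (-4)/(-1) = -3.
h(-3) = 48, h'(-3) = -25, so x₂ = (-3) - 48/(-25) = -27/25.
h(-27/25) = 6912/625, h'(-27/25) = -337/25, so x₃ = (-27/25) - (6912/625)/(-337/25) = -2187/8425.

-2187/8425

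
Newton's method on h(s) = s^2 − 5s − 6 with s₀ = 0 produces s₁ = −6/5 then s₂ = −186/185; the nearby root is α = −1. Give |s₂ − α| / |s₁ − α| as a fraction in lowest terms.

s₁ − α = −6/5 − (−1) = −6/5 + 1 = −1/5, so |s₁ − α| = 1/5.
s₂ − α = −186/185 − (−1) = −186/185 + 1 = −1/185, so |s₂ − α| = 1/185.
Ratio = (1/185) / (1/5) = 1/37.

1/37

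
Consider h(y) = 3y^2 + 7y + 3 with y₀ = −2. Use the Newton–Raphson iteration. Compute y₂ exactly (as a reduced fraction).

h'(y) = 6y + 7.
h(−2) = 1, h'(−2) = −5, so y₁ = (−2) − 1/(−5) = −9/5.
h(−9/5) = 3/25, h'(−9/5) = −19/5, so y₂ = (−9/5) − (3/25)/(−19/5) = −168/95.

−168/95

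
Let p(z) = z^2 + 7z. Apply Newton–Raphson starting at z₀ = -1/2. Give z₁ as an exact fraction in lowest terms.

p'(z) = 2z + 7.
p(-1/2) = -13/4, p'(-1/2) = 6, so z₁ = (-1/2) - (-13/4)/6 = 1/24.

1/24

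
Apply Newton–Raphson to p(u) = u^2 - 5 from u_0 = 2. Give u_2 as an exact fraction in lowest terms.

161/72

p'(u) = 2u.
p(2) = -1, p'(2) = 4, so u_1 = 2 - (-1)/4 = 9/4.
p(9/4) = 1/16, p'(9/4) = 9/2, so u_2 = (9/4) - (1/16)/(9/2) = 161/72.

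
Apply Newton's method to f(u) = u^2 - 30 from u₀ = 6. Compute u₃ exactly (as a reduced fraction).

116161/21208

f'(u) = 2u.
f(6) = 6, f'(6) = 12, so u₁ = 6 - 6/12 = 11/2.
f(11/2) = 1/4, f'(11/2) = 11, so u₂ = (11/2) - (1/4)/11 = 241/44.
f(241/44) = 1/1936, f'(241/44) = 241/22, so u₃ = (241/44) - (1/1936)/(241/22) = 116161/21208.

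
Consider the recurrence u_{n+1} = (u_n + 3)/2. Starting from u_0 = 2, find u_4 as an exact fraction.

47/16

u_1 = (2 + 3)/2 = 5/2.
u_2 = ((5/2) + 3)/2 = 11/4.
u_3 = ((11/4) + 3)/2 = 23/8.
u_4 = ((23/8) + 3)/2 = 47/16.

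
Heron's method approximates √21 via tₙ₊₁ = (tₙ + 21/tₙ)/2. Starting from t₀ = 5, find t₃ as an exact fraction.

t₁ = (5 + 21/5)/2 = 23/5.
t₂ = (23/5 + 21/(23/5))/2 = 527/115.
t₃ = (527/115 + 21/(527/115))/2 = 277727/60605.

277727/60605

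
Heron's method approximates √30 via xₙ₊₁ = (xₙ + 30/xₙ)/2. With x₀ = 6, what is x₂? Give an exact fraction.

241/44

x₁ = (6 + 30/6)/2 = 11/2.
x₂ = (11/2 + 30/(11/2))/2 = 241/44.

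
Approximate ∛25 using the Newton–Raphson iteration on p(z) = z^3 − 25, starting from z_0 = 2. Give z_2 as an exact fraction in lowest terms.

p'(z) = 3z^2.
p(2) = −17, p'(2) = 12, so z_1 = 2 − (−17)/12 = 41/12.
p(41/12) = 25721/1728, p'(41/12) = 1681/48, so z_2 = (41/12) − (25721/1728)/(1681/48) = 90521/30258.

90521/30258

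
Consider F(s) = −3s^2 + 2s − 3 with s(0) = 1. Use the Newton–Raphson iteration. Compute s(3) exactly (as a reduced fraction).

15/28

F'(s) = −6s + 2.
F(1) = −4, F'(1) = −4, so s(1) = 1 − (−4)/(−4) = 0.
F(0) = −3, F'(0) = 2, so s(2) = 0 − (−3)/2 = 3/2.
F(3/2) = −27/4, F'(3/2) = −7, so s(3) = (3/2) − (−27/4)/(−7) = 15/28.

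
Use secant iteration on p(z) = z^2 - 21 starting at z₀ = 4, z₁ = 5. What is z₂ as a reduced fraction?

p(4) = -5, p(5) = 4. z₂ = 5 - 4·(5 - 4)/(4 - (-5)) = 41/9.

41/9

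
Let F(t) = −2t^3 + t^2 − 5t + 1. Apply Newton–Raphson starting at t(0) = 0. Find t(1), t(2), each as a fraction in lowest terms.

t(1) = 1/5, t(2) = 124/605

F'(t) = −6t^2 + 2t − 5.
F(0) = 1, F'(0) = −5, so t(1) = 0 − 1/(−5) = 1/5.
F(1/5) = 3/125, F'(1/5) = −121/25, so t(2) = (1/5) − (3/125)/(−121/25) = 124/605.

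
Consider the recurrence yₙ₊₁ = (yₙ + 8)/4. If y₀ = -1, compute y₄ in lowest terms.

y₁ = ((-1) + 8)/4 = 7/4.
y₂ = ((7/4) + 8)/4 = 39/16.
y₃ = ((39/16) + 8)/4 = 167/64.
y₄ = ((167/64) + 8)/4 = 679/256.

679/256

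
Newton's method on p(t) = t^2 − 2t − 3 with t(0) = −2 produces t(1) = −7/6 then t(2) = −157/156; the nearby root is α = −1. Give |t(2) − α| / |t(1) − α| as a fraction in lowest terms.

t(1) − α = −7/6 − (−1) = −7/6 + 1 = −1/6, so |t(1) − α| = 1/6.
t(2) − α = −157/156 − (−1) = −157/156 + 1 = −1/156, so |t(2) − α| = 1/156.
Ratio = (1/156) / (1/6) = 1/26.

1/26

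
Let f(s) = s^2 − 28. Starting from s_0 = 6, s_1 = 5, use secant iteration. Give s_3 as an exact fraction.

598/113

f(6) = 8, f(5) = −3. s_2 = 5 − (−3)·(5 − 6)/((−3) − 8) = 58/11.
f(5) = −3, f(58/11) = −24/121. s_3 = (58/11) − (−24/121)·((58/11) − 5)/((−24/121) − (−3)) = 598/113.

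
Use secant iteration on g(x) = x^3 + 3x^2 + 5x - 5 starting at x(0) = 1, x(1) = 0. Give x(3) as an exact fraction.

81/113

g(1) = 4, g(0) = -5. x(2) = 0 - (-5)·(0 - 1)/((-5) - 4) = 5/9.
g(0) = -5, g(5/9) = -820/729. x(3) = (5/9) - (-820/729)·((5/9) - 0)/((-820/729) - (-5)) = 81/113.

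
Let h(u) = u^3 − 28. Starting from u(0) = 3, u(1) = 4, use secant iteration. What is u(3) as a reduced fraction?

12901/4252

h(3) = −1, h(4) = 36. u(2) = 4 − 36·(4 − 3)/(36 − (−1)) = 112/37.
h(4) = 36, h(112/37) = −13356/50653. u(3) = (112/37) − (−13356/50653)·((112/37) − 4)/((−13356/50653) − 36) = 12901/4252.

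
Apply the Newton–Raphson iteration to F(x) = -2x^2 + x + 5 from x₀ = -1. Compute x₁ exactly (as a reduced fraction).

-7/5

F'(x) = -4x + 1.
F(-1) = 2, F'(-1) = 5, so x₁ = (-1) - 2/5 = -7/5.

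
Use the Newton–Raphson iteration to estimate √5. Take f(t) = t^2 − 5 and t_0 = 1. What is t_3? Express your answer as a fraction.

f'(t) = 2t.
f(1) = −4, f'(1) = 2, so t_1 = 1 − (−4)/2 = 3.
f(3) = 4, f'(3) = 6, so t_2 = 3 − 4/6 = 7/3.
f(7/3) = 4/9, f'(7/3) = 14/3, so t_3 = (7/3) − (4/9)/(14/3) = 47/21.

47/21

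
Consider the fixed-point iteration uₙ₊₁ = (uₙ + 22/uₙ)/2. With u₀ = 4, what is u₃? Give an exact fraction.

1016657/216752

u₁ = (4 + 22/4)/2 = 19/4.
u₂ = (19/4 + 22/(19/4))/2 = 713/152.
u₃ = (713/152 + 22/(713/152))/2 = 1016657/216752.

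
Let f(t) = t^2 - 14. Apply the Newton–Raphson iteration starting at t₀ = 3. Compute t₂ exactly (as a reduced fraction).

f'(t) = 2t.
f(3) = -5, f'(3) = 6, so t₁ = 3 - (-5)/6 = 23/6.
f(23/6) = 25/36, f'(23/6) = 23/3, so t₂ = (23/6) - (25/36)/(23/3) = 1033/276.

1033/276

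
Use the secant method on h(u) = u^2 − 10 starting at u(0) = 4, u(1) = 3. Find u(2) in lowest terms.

h(4) = 6, h(3) = −1. u(2) = 3 − (−1)·(3 − 4)/((−1) − 6) = 22/7.

22/7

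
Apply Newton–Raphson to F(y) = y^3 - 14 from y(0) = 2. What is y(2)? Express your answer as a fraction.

181/75

F'(y) = 3y^2.
F(2) = -6, F'(2) = 12, so y(1) = 2 - (-6)/12 = 5/2.
F(5/2) = 13/8, F'(5/2) = 75/4, so y(2) = (5/2) - (13/8)/(75/4) = 181/75.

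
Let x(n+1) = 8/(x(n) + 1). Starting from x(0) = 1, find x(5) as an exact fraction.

424/157

x(1) = 8/(1 + 1) = 4.
x(2) = 8/(4 + 1) = 8/5.
x(3) = 8/(8/5 + 1) = 40/13.
x(4) = 8/(40/13 + 1) = 104/53.
x(5) = 8/(104/53 + 1) = 424/157.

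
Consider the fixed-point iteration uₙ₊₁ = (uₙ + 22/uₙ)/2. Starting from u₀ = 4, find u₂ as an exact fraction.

713/152

u₁ = (4 + 22/4)/2 = 19/4.
u₂ = (19/4 + 22/(19/4))/2 = 713/152.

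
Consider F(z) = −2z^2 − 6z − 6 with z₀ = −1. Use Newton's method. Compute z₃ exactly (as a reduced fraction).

F'(z) = −4z − 6.
F(−1) = −2, F'(−1) = −2, so z₁ = (−1) − (−2)/(−2) = −2.
F(−2) = −2, F'(−2) = 2, so z₂ = (−2) − (−2)/2 = −1.
F(−1) = −2, F'(−1) = −2, so z₃ = (−1) − (−2)/(−2) = −2.

−2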